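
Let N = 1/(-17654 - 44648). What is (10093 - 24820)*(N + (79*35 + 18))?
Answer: -2553462470055/62302 ≈ -4.0985e+7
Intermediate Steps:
N = -1/62302 (N = 1/(-62302) = -1/62302 ≈ -1.6051e-5)
(10093 - 24820)*(N + (79*35 + 18)) = (10093 - 24820)*(-1/62302 + (79*35 + 18)) = -14727*(-1/62302 + (2765 + 18)) = -14727*(-1/62302 + 2783) = -14727*173386465/62302 = -2553462470055/62302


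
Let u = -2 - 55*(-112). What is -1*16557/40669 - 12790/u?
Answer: -311057258/125219851 ≈ -2.4841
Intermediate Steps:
u = 6158 (u = -2 + 6160 = 6158)
-1*16557/40669 - 12790/u = -1*16557/40669 - 12790/6158 = -16557*1/40669 - 12790*1/6158 = -16557/40669 - 6395/3079 = -311057258/125219851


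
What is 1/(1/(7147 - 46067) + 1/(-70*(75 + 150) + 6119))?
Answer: -374838520/48551 ≈ -7720.5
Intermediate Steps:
1/(1/(7147 - 46067) + 1/(-70*(75 + 150) + 6119)) = 1/(1/(-38920) + 1/(-70*225 + 6119)) = 1/(-1/38920 + 1/(-15750 + 6119)) = 1/(-1/38920 + 1/(-9631)) = 1/(-1/38920 - 1/9631) = 1/(-48551/374838520) = -374838520/48551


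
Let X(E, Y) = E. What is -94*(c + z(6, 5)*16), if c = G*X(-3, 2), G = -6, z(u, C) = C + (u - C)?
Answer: -10716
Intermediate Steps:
z(u, C) = u
c = 18 (c = -6*(-3) = 18)
-94*(c + z(6, 5)*16) = -94*(18 + 6*16) = -94*(18 + 96) = -94*114 = -10716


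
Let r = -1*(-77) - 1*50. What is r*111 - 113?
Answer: 2884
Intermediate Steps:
r = 27 (r = 77 - 50 = 27)
r*111 - 113 = 27*111 - 113 = 2997 - 113 = 2884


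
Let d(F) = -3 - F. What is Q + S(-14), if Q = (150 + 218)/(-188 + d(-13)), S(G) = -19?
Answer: -1875/89 ≈ -21.067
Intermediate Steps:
Q = -184/89 (Q = (150 + 218)/(-188 + (-3 - 1*(-13))) = 368/(-188 + (-3 + 13)) = 368/(-188 + 10) = 368/(-178) = 368*(-1/178) = -184/89 ≈ -2.0674)
Q + S(-14) = -184/89 - 19 = -1875/89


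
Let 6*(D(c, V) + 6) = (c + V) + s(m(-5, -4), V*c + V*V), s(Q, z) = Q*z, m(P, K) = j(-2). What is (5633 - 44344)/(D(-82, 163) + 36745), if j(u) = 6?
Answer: -77422/99911 ≈ -0.77491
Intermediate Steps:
m(P, K) = 6
D(c, V) = -6 + V² + V/6 + c/6 + V*c (D(c, V) = -6 + ((c + V) + 6*(V*c + V*V))/6 = -6 + ((V + c) + 6*(V*c + V²))/6 = -6 + ((V + c) + 6*(V² + V*c))/6 = -6 + ((V + c) + (6*V² + 6*V*c))/6 = -6 + (V + c + 6*V² + 6*V*c)/6 = -6 + (V² + V/6 + c/6 + V*c) = -6 + V² + V/6 + c/6 + V*c)
(5633 - 44344)/(D(-82, 163) + 36745) = (5633 - 44344)/((-6 + (⅙)*163 + (⅙)*(-82) + 163*(163 - 82)) + 36745) = -38711/((-6 + 163/6 - 41/3 + 163*81) + 36745) = -38711/((-6 + 163/6 - 41/3 + 13203) + 36745) = -38711/(26421/2 + 36745) = -38711/99911/2 = -38711*2/99911 = -77422/99911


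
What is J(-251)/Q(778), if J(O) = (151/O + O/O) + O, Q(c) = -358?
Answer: 62901/89858 ≈ 0.70000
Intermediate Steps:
J(O) = 1 + O + 151/O (J(O) = (151/O + 1) + O = (1 + 151/O) + O = 1 + O + 151/O)
J(-251)/Q(778) = (1 - 251 + 151/(-251))/(-358) = (1 - 251 + 151*(-1/251))*(-1/358) = (1 - 251 - 151/251)*(-1/358) = -62901/251*(-1/358) = 62901/89858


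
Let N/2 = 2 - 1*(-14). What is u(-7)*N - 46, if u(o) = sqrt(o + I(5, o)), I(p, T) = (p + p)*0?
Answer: -46 + 32*I*sqrt(7) ≈ -46.0 + 84.664*I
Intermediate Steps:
N = 32 (N = 2*(2 - 1*(-14)) = 2*(2 + 14) = 2*16 = 32)
I(p, T) = 0 (I(p, T) = (2*p)*0 = 0)
u(o) = sqrt(o) (u(o) = sqrt(o + 0) = sqrt(o))
u(-7)*N - 46 = sqrt(-7)*32 - 46 = (I*sqrt(7))*32 - 46 = 32*I*sqrt(7) - 46 = -46 + 32*I*sqrt(7)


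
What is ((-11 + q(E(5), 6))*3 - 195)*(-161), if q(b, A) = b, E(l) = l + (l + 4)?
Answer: 29946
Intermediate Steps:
E(l) = 4 + 2*l (E(l) = l + (4 + l) = 4 + 2*l)
((-11 + q(E(5), 6))*3 - 195)*(-161) = ((-11 + (4 + 2*5))*3 - 195)*(-161) = ((-11 + (4 + 10))*3 - 195)*(-161) = ((-11 + 14)*3 - 195)*(-161) = (3*3 - 195)*(-161) = (9 - 195)*(-161) = -186*(-161) = 29946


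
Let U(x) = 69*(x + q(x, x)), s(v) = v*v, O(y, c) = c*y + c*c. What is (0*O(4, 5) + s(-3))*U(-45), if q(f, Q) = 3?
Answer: -26082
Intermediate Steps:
O(y, c) = c**2 + c*y (O(y, c) = c*y + c**2 = c**2 + c*y)
s(v) = v**2
U(x) = 207 + 69*x (U(x) = 69*(x + 3) = 69*(3 + x) = 207 + 69*x)
(0*O(4, 5) + s(-3))*U(-45) = (0*(5*(5 + 4)) + (-3)**2)*(207 + 69*(-45)) = (0*(5*9) + 9)*(207 - 3105) = (0*45 + 9)*(-2898) = (0 + 9)*(-2898) = 9*(-2898) = -26082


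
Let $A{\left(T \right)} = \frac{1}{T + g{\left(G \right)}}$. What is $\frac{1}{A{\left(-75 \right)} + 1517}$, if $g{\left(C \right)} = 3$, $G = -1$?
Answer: $\frac{72}{109223} \approx 0.0006592$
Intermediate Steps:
$A{\left(T \right)} = \frac{1}{3 + T}$ ($A{\left(T \right)} = \frac{1}{T + 3} = \frac{1}{3 + T}$)
$\frac{1}{A{\left(-75 \right)} + 1517} = \frac{1}{\frac{1}{3 - 75} + 1517} = \frac{1}{\frac{1}{-72} + 1517} = \frac{1}{- \frac{1}{72} + 1517} = \frac{1}{\frac{109223}{72}} = \frac{72}{109223}$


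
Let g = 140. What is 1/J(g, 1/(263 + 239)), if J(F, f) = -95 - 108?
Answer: -1/203 ≈ -0.0049261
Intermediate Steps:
J(F, f) = -203
1/J(g, 1/(263 + 239)) = 1/(-203) = -1/203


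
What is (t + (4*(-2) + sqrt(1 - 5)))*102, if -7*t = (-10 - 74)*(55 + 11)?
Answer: 79968 + 204*I ≈ 79968.0 + 204.0*I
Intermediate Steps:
t = 792 (t = -(-10 - 74)*(55 + 11)/7 = -(-12)*66 = -1/7*(-5544) = 792)
(t + (4*(-2) + sqrt(1 - 5)))*102 = (792 + (4*(-2) + sqrt(1 - 5)))*102 = (792 + (-8 + sqrt(-4)))*102 = (792 + (-8 + 2*I))*102 = (784 + 2*I)*102 = 79968 + 204*I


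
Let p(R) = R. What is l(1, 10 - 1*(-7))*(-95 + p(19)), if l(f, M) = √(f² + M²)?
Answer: -76*√290 ≈ -1294.2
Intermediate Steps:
l(f, M) = √(M² + f²)
l(1, 10 - 1*(-7))*(-95 + p(19)) = √((10 - 1*(-7))² + 1²)*(-95 + 19) = √((10 + 7)² + 1)*(-76) = √(17² + 1)*(-76) = √(289 + 1)*(-76) = √290*(-76) = -76*√290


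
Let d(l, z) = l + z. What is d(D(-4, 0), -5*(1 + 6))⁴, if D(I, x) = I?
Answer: 2313441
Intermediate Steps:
d(D(-4, 0), -5*(1 + 6))⁴ = (-4 - 5*(1 + 6))⁴ = (-4 - 5*7)⁴ = (-4 - 35)⁴ = (-39)⁴ = 2313441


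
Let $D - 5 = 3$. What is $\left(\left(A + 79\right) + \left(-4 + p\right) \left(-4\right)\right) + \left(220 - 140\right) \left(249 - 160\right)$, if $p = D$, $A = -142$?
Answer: $7041$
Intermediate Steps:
$D = 8$ ($D = 5 + 3 = 8$)
$p = 8$
$\left(\left(A + 79\right) + \left(-4 + p\right) \left(-4\right)\right) + \left(220 - 140\right) \left(249 - 160\right) = \left(\left(-142 + 79\right) + \left(-4 + 8\right) \left(-4\right)\right) + \left(220 - 140\right) \left(249 - 160\right) = \left(-63 + 4 \left(-4\right)\right) + 80 \cdot 89 = \left(-63 - 16\right) + 7120 = -79 + 7120 = 7041$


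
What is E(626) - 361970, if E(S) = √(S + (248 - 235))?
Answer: -361970 + 3*√71 ≈ -3.6194e+5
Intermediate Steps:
E(S) = √(13 + S) (E(S) = √(S + 13) = √(13 + S))
E(626) - 361970 = √(13 + 626) - 361970 = √639 - 361970 = 3*√71 - 361970 = -361970 + 3*√71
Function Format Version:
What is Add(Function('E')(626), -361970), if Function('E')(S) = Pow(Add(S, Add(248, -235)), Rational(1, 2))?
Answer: Add(-361970, Mul(3, Pow(71, Rational(1, 2)))) ≈ -3.6194e+5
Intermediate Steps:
Function('E')(S) = Pow(Add(13, S), Rational(1, 2)) (Function('E')(S) = Pow(Add(S, 13), Rational(1, 2)) = Pow(Add(13, S), Rational(1, 2)))
Add(Function('E')(626), -361970) = Add(Pow(Add(13, 626), Rational(1, 2)), -361970) = Add(Pow(639, Rational(1, 2)), -361970) = Add(Mul(3, Pow(71, Rational(1, 2))), -361970) = Add(-361970, Mul(3, Pow(71, Rational(1, 2))))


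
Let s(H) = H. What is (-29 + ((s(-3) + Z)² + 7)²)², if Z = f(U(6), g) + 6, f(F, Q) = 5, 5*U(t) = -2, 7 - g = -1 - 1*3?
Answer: 25120144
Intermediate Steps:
g = 11 (g = 7 - (-1 - 1*3) = 7 - (-1 - 3) = 7 - 1*(-4) = 7 + 4 = 11)
U(t) = -⅖ (U(t) = (⅕)*(-2) = -⅖)
Z = 11 (Z = 5 + 6 = 11)
(-29 + ((s(-3) + Z)² + 7)²)² = (-29 + ((-3 + 11)² + 7)²)² = (-29 + (8² + 7)²)² = (-29 + (64 + 7)²)² = (-29 + 71²)² = (-29 + 5041)² = 5012² = 25120144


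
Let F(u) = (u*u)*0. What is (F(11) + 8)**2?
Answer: 64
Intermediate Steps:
F(u) = 0 (F(u) = u**2*0 = 0)
(F(11) + 8)**2 = (0 + 8)**2 = 8**2 = 64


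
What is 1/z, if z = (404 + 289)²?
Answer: 1/480249 ≈ 2.0823e-6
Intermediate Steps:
z = 480249 (z = 693² = 480249)
1/z = 1/480249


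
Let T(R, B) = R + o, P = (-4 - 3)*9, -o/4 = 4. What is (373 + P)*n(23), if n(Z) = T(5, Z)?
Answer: -3410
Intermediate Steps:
o = -16 (o = -4*4 = -16)
P = -63 (P = -7*9 = -63)
T(R, B) = -16 + R (T(R, B) = R - 16 = -16 + R)
n(Z) = -11 (n(Z) = -16 + 5 = -11)
(373 + P)*n(23) = (373 - 63)*(-11) = 310*(-11) = -3410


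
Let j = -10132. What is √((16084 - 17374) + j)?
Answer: I*√11422 ≈ 106.87*I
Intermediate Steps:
√((16084 - 17374) + j) = √((16084 - 17374) - 10132) = √(-1290 - 10132) = √(-11422) = I*√11422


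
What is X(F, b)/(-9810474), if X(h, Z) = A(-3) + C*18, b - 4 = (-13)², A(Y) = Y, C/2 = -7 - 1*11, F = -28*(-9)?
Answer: 217/3270158 ≈ 6.6358e-5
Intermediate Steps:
F = 252
C = -36 (C = 2*(-7 - 1*11) = 2*(-7 - 11) = 2*(-18) = -36)
b = 173 (b = 4 + (-13)² = 4 + 169 = 173)
X(h, Z) = -651 (X(h, Z) = -3 - 36*18 = -3 - 648 = -651)
X(F, b)/(-9810474) = -651/(-9810474) = -651*(-1/9810474) = 217/3270158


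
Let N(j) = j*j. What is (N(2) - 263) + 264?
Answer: 5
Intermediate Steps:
N(j) = j²
(N(2) - 263) + 264 = (2² - 263) + 264 = (4 - 263) + 264 = -259 + 264 = 5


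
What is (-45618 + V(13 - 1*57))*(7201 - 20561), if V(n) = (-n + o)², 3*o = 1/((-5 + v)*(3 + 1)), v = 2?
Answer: 47273557565/81 ≈ 5.8362e+8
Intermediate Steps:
o = -1/36 (o = 1/(3*(((-5 + 2)*(3 + 1)))) = 1/(3*((-3*4))) = (⅓)/(-12) = (⅓)*(-1/12) = -1/36 ≈ -0.027778)
V(n) = (-1/36 - n)² (V(n) = (-n - 1/36)² = (-1/36 - n)²)
(-45618 + V(13 - 1*57))*(7201 - 20561) = (-45618 + (1 + 36*(13 - 1*57))²/1296)*(7201 - 20561) = (-45618 + (1 + 36*(13 - 57))²/1296)*(-13360) = (-45618 + (1 + 36*(-44))²/1296)*(-13360) = (-45618 + (1 - 1584)²/1296)*(-13360) = (-45618 + (1/1296)*(-1583)²)*(-13360) = (-45618 + (1/1296)*2505889)*(-13360) = (-45618 + 2505889/1296)*(-13360) = -56615039/1296*(-13360) = 47273557565/81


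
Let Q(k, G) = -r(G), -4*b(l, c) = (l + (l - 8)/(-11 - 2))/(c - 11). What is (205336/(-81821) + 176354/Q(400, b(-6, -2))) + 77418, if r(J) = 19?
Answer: 105920583364/1554599 ≈ 68134.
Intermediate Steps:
b(l, c) = -(8/13 + 12*l/13)/(4*(-11 + c)) (b(l, c) = -(l + (l - 8)/(-11 - 2))/(4*(c - 11)) = -(l + (-8 + l)/(-13))/(4*(-11 + c)) = -(l + (-8 + l)*(-1/13))/(4*(-11 + c)) = -(l + (8/13 - l/13))/(4*(-11 + c)) = -(8/13 + 12*l/13)/(4*(-11 + c)))
Q(k, G) = -19 (Q(k, G) = -1*19 = -19)
(205336/(-81821) + 176354/Q(400, b(-6, -2))) + 77418 = (205336/(-81821) + 176354/(-19)) + 77418 = (205336*(-1/81821) + 176354*(-1/19)) + 77418 = (-205336/81821 - 176354/19) + 77418 = -14433362018/1554599 + 77418 = 105920583364/1554599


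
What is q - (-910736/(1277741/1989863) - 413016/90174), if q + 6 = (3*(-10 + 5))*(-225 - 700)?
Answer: 27502569705948289/19203169489 ≈ 1.4322e+6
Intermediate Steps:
q = 13869 (q = -6 + (3*(-10 + 5))*(-225 - 700) = -6 + (3*(-5))*(-925) = -6 - 15*(-925) = -6 + 13875 = 13869)
q - (-910736/(1277741/1989863) - 413016/90174) = 13869 - (-910736/(1277741/1989863) - 413016/90174) = 13869 - (-910736/(1277741*(1/1989863)) - 413016*1/90174) = 13869 - (-910736/1277741/1989863 - 68836/15029) = 13869 - (-910736*1989863/1277741 - 68836/15029) = 13869 - (-1812239869168/1277741 - 68836/15029) = 13869 - 1*(-27236240948305348/19203169489) = 13869 + 27236240948305348/19203169489 = 27502569705948289/19203169489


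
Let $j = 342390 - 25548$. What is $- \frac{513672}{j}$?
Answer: $- \frac{85612}{52807} \approx -1.6212$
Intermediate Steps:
$j = 316842$ ($j = 342390 - 25548 = 316842$)
$- \frac{513672}{j} = - \frac{513672}{316842} = \left(-513672\right) \frac{1}{316842} = - \frac{85612}{52807}$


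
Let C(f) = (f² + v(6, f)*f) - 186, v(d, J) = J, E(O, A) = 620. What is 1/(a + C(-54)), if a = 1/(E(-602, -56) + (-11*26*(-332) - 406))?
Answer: 95166/537307237 ≈ 0.00017712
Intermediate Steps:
a = 1/95166 (a = 1/(620 + (-11*26*(-332) - 406)) = 1/(620 + (-286*(-332) - 406)) = 1/(620 + (94952 - 406)) = 1/(620 + 94546) = 1/95166 ≈ 1.0508e-5)
C(f) = -186 + 2*f² (C(f) = (f² + f*f) - 186 = (f² + f²) - 186 = 2*f² - 186 = -186 + 2*f²)
1/(a + C(-54)) = 1/(1/95166 + (-186 + 2*(-54)²)) = 1/(1/95166 + (-186 + 2*2916)) = 1/(1/95166 + (-186 + 5832)) = 1/(1/95166 + 5646) = 1/(537307237/95166) = 95166/537307237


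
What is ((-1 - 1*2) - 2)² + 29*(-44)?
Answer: -1251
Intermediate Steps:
((-1 - 1*2) - 2)² + 29*(-44) = ((-1 - 2) - 2)² - 1276 = (-3 - 2)² - 1276 = (-5)² - 1276 = 25 - 1276 = -1251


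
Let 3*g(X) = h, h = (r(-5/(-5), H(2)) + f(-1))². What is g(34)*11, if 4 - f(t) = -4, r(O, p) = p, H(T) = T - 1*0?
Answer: 1100/3 ≈ 366.67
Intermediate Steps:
H(T) = T (H(T) = T + 0 = T)
f(t) = 8 (f(t) = 4 - 1*(-4) = 4 + 4 = 8)
h = 100 (h = (2 + 8)² = 10² = 100)
g(X) = 100/3 (g(X) = (⅓)*100 = 100/3)
g(34)*11 = (100/3)*11 = 1100/3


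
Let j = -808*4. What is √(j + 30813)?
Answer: √27581 ≈ 166.08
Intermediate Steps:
j = -3232
√(j + 30813) = √(-3232 + 30813) = √27581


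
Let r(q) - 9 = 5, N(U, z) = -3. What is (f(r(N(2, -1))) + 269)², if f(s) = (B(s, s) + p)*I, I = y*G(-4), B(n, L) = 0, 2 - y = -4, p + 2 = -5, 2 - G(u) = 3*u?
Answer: 101761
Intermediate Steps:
G(u) = 2 - 3*u
r(q) = 14 (r(q) = 9 + 5 = 14)
p = -7 (p = -2 - 5 = -7)
y = 6 (y = 2 - 1*(-4) = 2 + 4 = 6)
I = 84 (I = 6*(2 - 3*(-4)) = 6*(2 + 12) = 6*14 = 84)
f(s) = -588 (f(s) = (0 - 7)*84 = -7*84 = -588)
(f(r(N(2, -1))) + 269)² = (-588 + 269)² = (-319)² = 101761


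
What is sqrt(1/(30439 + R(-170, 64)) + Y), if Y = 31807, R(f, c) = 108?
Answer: sqrt(29679722711210)/30547 ≈ 178.35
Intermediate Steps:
sqrt(1/(30439 + R(-170, 64)) + Y) = sqrt(1/(30439 + 108) + 31807) = sqrt(1/30547 + 31807) = sqrt(971608430/30547) = sqrt(29679722711210)/30547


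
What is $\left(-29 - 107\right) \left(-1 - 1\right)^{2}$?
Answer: $-544$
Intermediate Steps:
$\left(-29 - 107\right) \left(-1 - 1\right)^{2} = - 136 \left(-2\right)^{2} = \left(-136\right) 4 = -544$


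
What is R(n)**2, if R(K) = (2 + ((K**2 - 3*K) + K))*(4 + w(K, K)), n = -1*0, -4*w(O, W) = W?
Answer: 64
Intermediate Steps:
w(O, W) = -W/4
n = 0
R(K) = (4 - K/4)*(2 + K**2 - 2*K) (R(K) = (2 + ((K**2 - 3*K) + K))*(4 - K/4) = (2 + (K**2 - 2*K))*(4 - K/4) = (2 + K**2 - 2*K)*(4 - K/4) = (4 - K/4)*(2 + K**2 - 2*K))
R(n)**2 = (8 - 17/2*0 - 1/4*0**3 + (9/2)*0**2)**2 = (8 + 0 - 1/4*0 + (9/2)*0)**2 = (8 + 0 + 0 + 0)**2 = 8**2 = 64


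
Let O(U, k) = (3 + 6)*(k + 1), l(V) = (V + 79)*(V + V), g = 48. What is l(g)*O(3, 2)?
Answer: 329184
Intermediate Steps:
l(V) = 2*V*(79 + V) (l(V) = (79 + V)*(2*V) = 2*V*(79 + V))
O(U, k) = 9 + 9*k (O(U, k) = 9*(1 + k) = 9 + 9*k)
l(g)*O(3, 2) = (2*48*(79 + 48))*(9 + 9*2) = (2*48*127)*(9 + 18) = 12192*27 = 329184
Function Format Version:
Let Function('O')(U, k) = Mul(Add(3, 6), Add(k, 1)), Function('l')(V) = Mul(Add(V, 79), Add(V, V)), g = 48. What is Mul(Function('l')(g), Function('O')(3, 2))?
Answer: 329184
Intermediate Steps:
Function('l')(V) = Mul(2, V, Add(79, V)) (Function('l')(V) = Mul(Add(79, V), Mul(2, V)) = Mul(2, V, Add(79, V)))
Function('O')(U, k) = Add(9, Mul(9, k)) (Function('O')(U, k) = Mul(9, Add(1, k)) = Add(9, Mul(9, k)))
Mul(Function('l')(g), Function('O')(3, 2)) = Mul(Mul(2, 48, Add(79, 48)), Add(9, Mul(9, 2))) = Mul(Mul(2, 48, 127), Add(9, 18)) = Mul(12192, 27) = 329184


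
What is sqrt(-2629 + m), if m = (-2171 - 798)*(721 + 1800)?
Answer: 9*I*sqrt(92438) ≈ 2736.3*I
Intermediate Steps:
m = -7484849 (m = -2969*2521 = -7484849)
sqrt(-2629 + m) = sqrt(-2629 - 7484849) = sqrt(-7487478) = 9*I*sqrt(92438)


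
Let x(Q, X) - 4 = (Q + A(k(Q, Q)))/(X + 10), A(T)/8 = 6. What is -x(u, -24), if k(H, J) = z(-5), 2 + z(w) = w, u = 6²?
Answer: 2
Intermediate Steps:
u = 36
z(w) = -2 + w
k(H, J) = -7 (k(H, J) = -2 - 5 = -7)
A(T) = 48 (A(T) = 8*6 = 48)
x(Q, X) = 4 + (48 + Q)/(10 + X) (x(Q, X) = 4 + (Q + 48)/(X + 10) = 4 + (48 + Q)/(10 + X))
-x(u, -24) = -(88 + 36 + 4*(-24))/(10 - 24) = -(88 + 36 - 96)/(-14) = -(-1)*28/14 = -1*(-2) = 2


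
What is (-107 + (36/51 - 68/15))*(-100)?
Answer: 565220/51 ≈ 11083.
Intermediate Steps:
(-107 + (36/51 - 68/15))*(-100) = (-107 + (36*(1/51) - 68*1/15))*(-100) = (-107 + (12/17 - 68/15))*(-100) = (-107 - 976/255)*(-100) = -28261/255*(-100) = 565220/51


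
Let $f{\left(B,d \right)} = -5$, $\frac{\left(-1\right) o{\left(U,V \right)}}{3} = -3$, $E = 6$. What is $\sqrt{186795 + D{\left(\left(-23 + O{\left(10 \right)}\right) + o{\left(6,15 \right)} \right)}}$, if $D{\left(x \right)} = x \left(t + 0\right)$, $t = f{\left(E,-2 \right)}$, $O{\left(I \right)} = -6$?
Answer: $\sqrt{186895} \approx 432.31$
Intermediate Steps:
$o{\left(U,V \right)} = 9$ ($o{\left(U,V \right)} = \left(-3\right) \left(-3\right) = 9$)
$t = -5$
$D{\left(x \right)} = - 5 x$ ($D{\left(x \right)} = x \left(-5 + 0\right) = x \left(-5\right) = - 5 x$)
$\sqrt{186795 + D{\left(\left(-23 + O{\left(10 \right)}\right) + o{\left(6,15 \right)} \right)}} = \sqrt{186795 - 5 \left(\left(-23 - 6\right) + 9\right)} = \sqrt{186795 - 5 \left(-29 + 9\right)} = \sqrt{186795 - -100} = \sqrt{186795 + 100} = \sqrt{186895}$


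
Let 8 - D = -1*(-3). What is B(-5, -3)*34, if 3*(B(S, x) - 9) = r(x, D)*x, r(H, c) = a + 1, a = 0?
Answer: 272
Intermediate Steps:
D = 5 (D = 8 - (-1)*(-3) = 8 - 1*3 = 8 - 3 = 5)
r(H, c) = 1 (r(H, c) = 0 + 1 = 1)
B(S, x) = 9 + x/3 (B(S, x) = 9 + (1*x)/3 = 9 + x/3)
B(-5, -3)*34 = (9 + (1/3)*(-3))*34 = (9 - 1)*34 = 8*34 = 272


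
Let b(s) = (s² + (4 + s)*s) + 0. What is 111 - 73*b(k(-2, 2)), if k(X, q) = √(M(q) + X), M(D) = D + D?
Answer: -181 - 292*√2 ≈ -593.95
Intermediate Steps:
M(D) = 2*D
k(X, q) = √(X + 2*q) (k(X, q) = √(2*q + X) = √(X + 2*q))
b(s) = s² + s*(4 + s) (b(s) = (s² + s*(4 + s)) + 0 = s² + s*(4 + s))
111 - 73*b(k(-2, 2)) = 111 - 146*√(-2 + 2*2)*(2 + √(-2 + 2*2)) = 111 - 146*√(-2 + 4)*(2 + √(-2 + 4)) = 111 - 146*√2*(2 + √2)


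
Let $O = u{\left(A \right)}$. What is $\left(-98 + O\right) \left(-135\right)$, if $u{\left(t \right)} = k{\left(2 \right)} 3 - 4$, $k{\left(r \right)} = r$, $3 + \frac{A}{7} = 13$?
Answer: $12960$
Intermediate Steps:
$A = 70$ ($A = -21 + 7 \cdot 13 = -21 + 91 = 70$)
$u{\left(t \right)} = 2$ ($u{\left(t \right)} = 2 \cdot 3 - 4 = 6 - 4 = 2$)
$O = 2$
$\left(-98 + O\right) \left(-135\right) = \left(-98 + 2\right) \left(-135\right) = \left(-96\right) \left(-135\right) = 12960$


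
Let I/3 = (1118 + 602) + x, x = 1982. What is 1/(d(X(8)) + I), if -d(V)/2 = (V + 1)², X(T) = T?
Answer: 1/10944 ≈ 9.1374e-5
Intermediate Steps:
d(V) = -2*(1 + V)² (d(V) = -2*(V + 1)² = -2*(1 + V)²)
I = 11106 (I = 3*((1118 + 602) + 1982) = 3*(1720 + 1982) = 3*3702 = 11106)
1/(d(X(8)) + I) = 1/(-2*(1 + 8)² + 11106) = 1/(-2*9² + 11106) = 1/(-2*81 + 11106) = 1/(-162 + 11106) = 1/10944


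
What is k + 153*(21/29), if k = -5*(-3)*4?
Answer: 4953/29 ≈ 170.79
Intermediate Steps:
k = 60 (k = 15*4 = 60)
k + 153*(21/29) = 60 + 153*(21/29) = 60 + 3213/29 = 4953/29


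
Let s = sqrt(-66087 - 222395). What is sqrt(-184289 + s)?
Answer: sqrt(-184289 + I*sqrt(288482)) ≈ 0.6256 + 429.29*I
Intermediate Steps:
s = I*sqrt(288482) (s = sqrt(-288482) = I*sqrt(288482) ≈ 537.11*I)
sqrt(-184289 + s) = sqrt(-184289 + I*sqrt(288482))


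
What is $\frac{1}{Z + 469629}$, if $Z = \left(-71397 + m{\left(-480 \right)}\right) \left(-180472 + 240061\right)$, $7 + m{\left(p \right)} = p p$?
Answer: $\frac{1}{9474882273} \approx 1.0554 \cdot 10^{-10}$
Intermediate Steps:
$m{\left(p \right)} = -7 + p^{2}$ ($m{\left(p \right)} = -7 + p p = -7 + p^{2}$)
$Z = 9474412644$ ($Z = \left(-71397 - \left(7 - \left(-480\right)^{2}\right)\right) \left(-180472 + 240061\right) = \left(-71397 + \left(-7 + 230400\right)\right) 59589 = \left(-71397 + 230393\right) 59589 = 158996 \cdot 59589 = 9474412644$)
$\frac{1}{Z + 469629} = \frac{1}{9474412644 + 469629} = \frac{1}{9474882273}$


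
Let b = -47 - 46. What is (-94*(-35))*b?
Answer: -305970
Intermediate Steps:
b = -93
(-94*(-35))*b = -94*(-35)*(-93) = 3290*(-93) = -305970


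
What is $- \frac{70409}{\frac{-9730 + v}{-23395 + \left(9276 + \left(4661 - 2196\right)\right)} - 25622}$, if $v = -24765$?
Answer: $\frac{820546486}{298564293} \approx 2.7483$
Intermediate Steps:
$- \frac{70409}{\frac{-9730 + v}{-23395 + \left(9276 + \left(4661 - 2196\right)\right)} - 25622} = - \frac{70409}{\frac{-9730 - 24765}{-23395 + \left(9276 + \left(4661 - 2196\right)\right)} - 25622} = - \frac{70409}{- \frac{34495}{-23395 + \left(9276 + \left(4661 - 2196\right)\right)} - 25622} = - \frac{70409}{- \frac{34495}{-23395 + \left(9276 + 2465\right)} - 25622} = - \frac{70409}{- \frac{34495}{-23395 + 11741} - 25622} = - \frac{70409}{- \frac{34495}{-11654} - 25622} = - \frac{70409}{\left(-34495\right) \left(- \frac{1}{11654}\right) - 25622} = - \frac{70409}{\frac{34495}{11654} - 25622} = - \frac{70409}{- \frac{298564293}{11654}} = \left(-70409\right) \left(- \frac{11654}{298564293}\right) = \frac{820546486}{298564293}$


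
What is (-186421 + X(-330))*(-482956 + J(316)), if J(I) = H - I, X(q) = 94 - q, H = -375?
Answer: 89956891059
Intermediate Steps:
J(I) = -375 - I
(-186421 + X(-330))*(-482956 + J(316)) = (-186421 + (94 - 1*(-330)))*(-482956 + (-375 - 1*316)) = (-186421 + (94 + 330))*(-482956 + (-375 - 316)) = (-186421 + 424)*(-482956 - 691) = -185997*(-483647) = 89956891059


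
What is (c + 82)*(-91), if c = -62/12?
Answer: -41951/6 ≈ -6991.8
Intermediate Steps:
c = -31/6 (c = -62*1/12 = -31/6 ≈ -5.1667)
(c + 82)*(-91) = (-31/6 + 82)*(-91) = (461/6)*(-91) = -41951/6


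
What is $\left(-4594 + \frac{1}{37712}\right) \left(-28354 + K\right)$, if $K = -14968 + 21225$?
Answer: $\frac{3828281539919}{37712} \approx 1.0151 \cdot 10^{8}$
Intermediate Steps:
$K = 6257$
$\left(-4594 + \frac{1}{37712}\right) \left(-28354 + K\right) = \left(-4594 + \frac{1}{37712}\right) \left(-28354 + 6257\right) = \left(-4594 + \frac{1}{37712}\right) \left(-22097\right) = \left(- \frac{173248927}{37712}\right) \left(-22097\right) = \frac{3828281539919}{37712}$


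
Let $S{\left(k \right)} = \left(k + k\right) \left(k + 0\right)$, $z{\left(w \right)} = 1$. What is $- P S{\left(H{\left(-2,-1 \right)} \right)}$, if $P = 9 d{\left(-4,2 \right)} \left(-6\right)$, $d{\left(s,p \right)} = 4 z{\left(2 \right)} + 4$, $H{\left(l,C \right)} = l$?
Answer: $3456$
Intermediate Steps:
$d{\left(s,p \right)} = 8$ ($d{\left(s,p \right)} = 4 \cdot 1 + 4 = 4 + 4 = 8$)
$S{\left(k \right)} = 2 k^{2}$ ($S{\left(k \right)} = 2 k k = 2 k^{2}$)
$P = -432$ ($P = 9 \cdot 8 \left(-6\right) = 72 \left(-6\right) = -432$)
$- P S{\left(H{\left(-2,-1 \right)} \right)} = - \left(-432\right) 2 \left(-2\right)^{2} = - \left(-432\right) 2 \cdot 4 = - \left(-432\right) 8 = \left(-1\right) \left(-3456\right) = 3456$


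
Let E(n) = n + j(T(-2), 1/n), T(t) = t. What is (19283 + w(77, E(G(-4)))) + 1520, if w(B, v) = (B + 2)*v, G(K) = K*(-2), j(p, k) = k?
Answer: 171559/8 ≈ 21445.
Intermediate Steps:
G(K) = -2*K
E(n) = n + 1/n
w(B, v) = v*(2 + B) (w(B, v) = (2 + B)*v = v*(2 + B))
(19283 + w(77, E(G(-4)))) + 1520 = (19283 + (-2*(-4) + 1/(-2*(-4)))*(2 + 77)) + 1520 = (19283 + (8 + 1/8)*79) + 1520 = (19283 + (8 + ⅛)*79) + 1520 = (19283 + (65/8)*79) + 1520 = (19283 + 5135/8) + 1520 = 159399/8 + 1520 = 171559/8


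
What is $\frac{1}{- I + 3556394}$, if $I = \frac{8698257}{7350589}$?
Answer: $\frac{7350589}{26141581917809} \approx 2.8118 \cdot 10^{-7}$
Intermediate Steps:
$I = \frac{8698257}{7350589}$ ($I = 8698257 \cdot \frac{1}{7350589} = \frac{8698257}{7350589} \approx 1.1833$)
$\frac{1}{- I + 3556394} = \frac{1}{\left(-1\right) \frac{8698257}{7350589} + 3556394} = \frac{1}{- \frac{8698257}{7350589} + 3556394} = \frac{1}{\frac{26141581917809}{7350589}} = \frac{7350589}{26141581917809}$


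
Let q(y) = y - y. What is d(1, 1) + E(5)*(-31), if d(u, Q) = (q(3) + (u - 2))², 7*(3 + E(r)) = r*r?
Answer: -117/7 ≈ -16.714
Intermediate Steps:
q(y) = 0
E(r) = -3 + r²/7 (E(r) = -3 + (r*r)/7 = -3 + r²/7)
d(u, Q) = (-2 + u)² (d(u, Q) = (0 + (u - 2))² = (0 + (-2 + u))² = (-2 + u)²)
d(1, 1) + E(5)*(-31) = (-2 + 1)² + (-3 + (⅐)*5²)*(-31) = (-1)² + (-3 + (⅐)*25)*(-31) = 1 + (-3 + 25/7)*(-31) = 1 + (4/7)*(-31) = 1 - 124/7 = -117/7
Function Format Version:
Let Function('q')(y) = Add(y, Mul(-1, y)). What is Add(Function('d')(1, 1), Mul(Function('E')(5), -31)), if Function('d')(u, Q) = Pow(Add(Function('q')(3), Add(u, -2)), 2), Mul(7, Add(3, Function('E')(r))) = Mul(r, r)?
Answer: Rational(-117, 7) ≈ -16.714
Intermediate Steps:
Function('q')(y) = 0
Function('E')(r) = Add(-3, Mul(Rational(1, 7), Pow(r, 2))) (Function('E')(r) = Add(-3, Mul(Rational(1, 7), Mul(r, r))) = Add(-3, Mul(Rational(1, 7), Pow(r, 2))))
Function('d')(u, Q) = Pow(Add(-2, u), 2) (Function('d')(u, Q) = Pow(Add(0, Add(u, -2)), 2) = Pow(Add(0, Add(-2, u)), 2) = Pow(Add(-2, u), 2))
Add(Function('d')(1, 1), Mul(Function('E')(5), -31)) = Add(Pow(Add(-2, 1), 2), Mul(Add(-3, Mul(Rational(1, 7), Pow(5, 2))), -31)) = Add(Pow(-1, 2), Mul(Add(-3, Mul(Rational(1, 7), 25)), -31)) = Add(1, Mul(Add(-3, Rational(25, 7)), -31)) = Add(1, Mul(Rational(4, 7), -31)) = Add(1, Rational(-124, 7)) = Rational(-117, 7)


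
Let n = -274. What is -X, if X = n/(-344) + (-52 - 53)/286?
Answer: -10561/24596 ≈ -0.42938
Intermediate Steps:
X = 10561/24596 (X = -274/(-344) + (-52 - 53)/286 = -274*(-1/344) - 105*1/286 = 137/172 - 105/286 = 10561/24596 ≈ 0.42938)
-X = -1*10561/24596 = -10561/24596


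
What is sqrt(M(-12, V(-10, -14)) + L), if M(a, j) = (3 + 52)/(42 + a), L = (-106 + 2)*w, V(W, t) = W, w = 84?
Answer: I*sqrt(314430)/6 ≈ 93.457*I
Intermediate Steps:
L = -8736 (L = (-106 + 2)*84 = -104*84 = -8736)
M(a, j) = 55/(42 + a)
sqrt(M(-12, V(-10, -14)) + L) = sqrt(55/(42 - 12) - 8736) = sqrt(55/30 - 8736) = sqrt(55*(1/30) - 8736) = sqrt(11/6 - 8736) = sqrt(-52405/6) = I*sqrt(314430)/6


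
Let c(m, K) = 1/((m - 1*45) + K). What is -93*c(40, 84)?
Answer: -93/79 ≈ -1.1772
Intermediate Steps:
c(m, K) = 1/(-45 + K + m) (c(m, K) = 1/((m - 45) + K) = 1/((-45 + m) + K) = 1/(-45 + K + m))
-93*c(40, 84) = -93/(-45 + 84 + 40) = -93/79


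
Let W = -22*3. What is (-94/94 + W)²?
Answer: 4489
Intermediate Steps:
W = -66
(-94/94 + W)² = (-94/94 - 66)² = (-94*1/94 - 66)² = (-1 - 66)² = (-67)² = 4489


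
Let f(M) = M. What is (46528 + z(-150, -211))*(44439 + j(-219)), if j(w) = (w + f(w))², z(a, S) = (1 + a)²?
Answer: 16239494307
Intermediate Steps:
j(w) = 4*w² (j(w) = (w + w)² = (2*w)² = 4*w²)
(46528 + z(-150, -211))*(44439 + j(-219)) = (46528 + (1 - 150)²)*(44439 + 4*(-219)²) = (46528 + (-149)²)*(44439 + 4*47961) = (46528 + 22201)*(44439 + 191844) = 68729*236283 = 16239494307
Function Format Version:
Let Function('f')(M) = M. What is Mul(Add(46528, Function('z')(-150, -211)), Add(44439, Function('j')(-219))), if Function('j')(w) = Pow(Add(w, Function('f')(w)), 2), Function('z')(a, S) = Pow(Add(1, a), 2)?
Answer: 16239494307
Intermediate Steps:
Function('j')(w) = Mul(4, Pow(w, 2)) (Function('j')(w) = Pow(Add(w, w), 2) = Pow(Mul(2, w), 2) = Mul(4, Pow(w, 2)))
Mul(Add(46528, Function('z')(-150, -211)), Add(44439, Function('j')(-219))) = Mul(Add(46528, Pow(Add(1, -150), 2)), Add(44439, Mul(4, Pow(-219, 2)))) = Mul(Add(46528, Pow(-149, 2)), Add(44439, Mul(4, 47961))) = Mul(Add(46528, 22201), Add(44439, 191844)) = Mul(68729, 236283) = 16239494307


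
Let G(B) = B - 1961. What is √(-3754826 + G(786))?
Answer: I*√3756001 ≈ 1938.0*I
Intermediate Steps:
G(B) = -1961 + B
√(-3754826 + G(786)) = √(-3754826 + (-1961 + 786)) = √(-3754826 - 1175) = √(-3756001) = I*√3756001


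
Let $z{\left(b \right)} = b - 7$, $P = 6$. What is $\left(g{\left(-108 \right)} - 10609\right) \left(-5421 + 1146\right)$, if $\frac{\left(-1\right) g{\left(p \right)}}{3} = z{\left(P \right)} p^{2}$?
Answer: $-104237325$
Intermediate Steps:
$z{\left(b \right)} = -7 + b$
$g{\left(p \right)} = 3 p^{2}$ ($g{\left(p \right)} = - 3 \left(-7 + 6\right) p^{2} = - 3 \left(- p^{2}\right) = 3 p^{2}$)
$\left(g{\left(-108 \right)} - 10609\right) \left(-5421 + 1146\right) = \left(3 \left(-108\right)^{2} - 10609\right) \left(-5421 + 1146\right) = \left(3 \cdot 11664 - 10609\right) \left(-4275\right) = \left(34992 - 10609\right) \left(-4275\right) = 24383 \left(-4275\right) = -104237325$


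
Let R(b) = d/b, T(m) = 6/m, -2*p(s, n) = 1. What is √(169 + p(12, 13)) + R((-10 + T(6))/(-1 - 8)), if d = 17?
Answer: 17 + √674/2 ≈ 29.981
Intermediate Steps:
p(s, n) = -½ (p(s, n) = -½*1 = -½)
R(b) = 17/b
√(169 + p(12, 13)) + R((-10 + T(6))/(-1 - 8)) = √(169 - ½) + 17/(((-10 + 6/6)/(-1 - 8))) = √(337/2) + 17/(((-10 + 6*(⅙))/(-9))) = √674/2 + 17/(((-10 + 1)*(-⅑))) = √674/2 + 17/((-9*(-⅑))) = √674/2 + 17/1 = √674/2 + 17*1 = √674/2 + 17 = 17 + √674/2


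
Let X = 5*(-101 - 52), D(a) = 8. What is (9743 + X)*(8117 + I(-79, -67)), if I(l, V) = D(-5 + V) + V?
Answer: 72344724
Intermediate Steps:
I(l, V) = 8 + V
X = -765 (X = 5*(-153) = -765)
(9743 + X)*(8117 + I(-79, -67)) = (9743 - 765)*(8117 + (8 - 67)) = 8978*(8117 - 59) = 8978*8058 = 72344724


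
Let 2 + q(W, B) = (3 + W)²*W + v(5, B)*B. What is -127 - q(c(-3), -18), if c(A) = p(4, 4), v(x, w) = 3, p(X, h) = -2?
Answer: -69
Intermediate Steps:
c(A) = -2
q(W, B) = -2 + 3*B + W*(3 + W)² (q(W, B) = -2 + ((3 + W)²*W + 3*B) = -2 + (W*(3 + W)² + 3*B) = -2 + (3*B + W*(3 + W)²) = -2 + 3*B + W*(3 + W)²)
-127 - q(c(-3), -18) = -127 - (-2 + 3*(-18) - 2*(3 - 2)²) = -127 - (-2 - 54 - 2*1²) = -127 - (-2 - 54 - 2*1) = -127 - (-2 - 54 - 2) = -127 - 1*(-58) = -127 + 58 = -69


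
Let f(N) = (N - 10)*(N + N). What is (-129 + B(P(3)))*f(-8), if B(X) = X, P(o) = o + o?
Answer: -35424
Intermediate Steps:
P(o) = 2*o
f(N) = 2*N*(-10 + N) (f(N) = (-10 + N)*(2*N) = 2*N*(-10 + N))
(-129 + B(P(3)))*f(-8) = (-129 + 2*3)*(2*(-8)*(-10 - 8)) = (-129 + 6)*(2*(-8)*(-18)) = -123*288 = -35424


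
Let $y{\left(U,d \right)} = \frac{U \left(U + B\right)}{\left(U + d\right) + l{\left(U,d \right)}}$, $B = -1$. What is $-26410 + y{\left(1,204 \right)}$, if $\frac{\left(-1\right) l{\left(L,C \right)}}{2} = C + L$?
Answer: $-26410$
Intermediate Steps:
$l{\left(L,C \right)} = - 2 C - 2 L$ ($l{\left(L,C \right)} = - 2 \left(C + L\right) = - 2 C - 2 L$)
$y{\left(U,d \right)} = \frac{U \left(-1 + U\right)}{- U - d}$ ($y{\left(U,d \right)} = \frac{U \left(U - 1\right)}{\left(U + d\right) - \left(2 U + 2 d\right)} = \frac{U \left(-1 + U\right)}{\left(U + d\right) - \left(2 U + 2 d\right)} = \frac{U \left(-1 + U\right)}{- U - d}$)
$-26410 + y{\left(1,204 \right)} = -26410 + 1 \frac{1}{1 + 204} \left(1 - 1\right) = -26410 + 1 \cdot \frac{1}{205} \left(1 - 1\right) = -26410 + 1 \cdot \frac{1}{205} \cdot 0 = -26410 + 0 = -26410$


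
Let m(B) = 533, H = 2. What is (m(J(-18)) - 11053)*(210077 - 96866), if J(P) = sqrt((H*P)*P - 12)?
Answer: -1190979720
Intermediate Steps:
J(P) = sqrt(-12 + 2*P**2) (J(P) = sqrt((2*P)*P - 12) = sqrt(2*P**2 - 12) = sqrt(-12 + 2*P**2))
(m(J(-18)) - 11053)*(210077 - 96866) = (533 - 11053)*(210077 - 96866) = -10520*113211 = -1190979720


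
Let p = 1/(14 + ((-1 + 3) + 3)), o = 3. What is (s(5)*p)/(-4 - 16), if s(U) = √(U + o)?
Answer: -√2/190 ≈ -0.0074432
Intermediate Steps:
s(U) = √(3 + U) (s(U) = √(U + 3) = √(3 + U))
p = 1/19 (p = 1/(14 + (2 + 3)) = 1/(14 + 5) = 1/19 ≈ 0.052632)
(s(5)*p)/(-4 - 16) = (√(3 + 5)*(1/19))/(-4 - 16) = (√8*(1/19))/(-20) = ((2*√2)*(1/19))*(-1/20) = (2*√2/19)*(-1/20) = -√2/190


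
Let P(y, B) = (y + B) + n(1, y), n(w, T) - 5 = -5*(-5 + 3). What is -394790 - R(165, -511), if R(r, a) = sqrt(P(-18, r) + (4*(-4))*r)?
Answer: -394790 - I*sqrt(2478) ≈ -3.9479e+5 - 49.78*I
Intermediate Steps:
n(w, T) = 15 (n(w, T) = 5 - 5*(-5 + 3) = 5 - 5*(-2) = 5 + 10 = 15)
P(y, B) = 15 + B + y (P(y, B) = (y + B) + 15 = (B + y) + 15 = 15 + B + y)
R(r, a) = sqrt(-3 - 15*r) (R(r, a) = sqrt((15 + r - 18) + (4*(-4))*r) = sqrt((-3 + r) - 16*r) = sqrt(-3 - 15*r))
-394790 - R(165, -511) = -394790 - sqrt(-3 - 15*165) = -394790 - sqrt(-3 - 2475) = -394790 - sqrt(-2478) = -394790 - I*sqrt(2478)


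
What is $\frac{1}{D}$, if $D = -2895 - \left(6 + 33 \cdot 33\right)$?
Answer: $- \frac{1}{3990} \approx -0.00025063$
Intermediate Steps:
$D = -3990$ ($D = -2895 - \left(6 + 1089\right) = -2895 - 1095 = -3990$)
$\frac{1}{D} = \frac{1}{-3990} = - \frac{1}{3990}$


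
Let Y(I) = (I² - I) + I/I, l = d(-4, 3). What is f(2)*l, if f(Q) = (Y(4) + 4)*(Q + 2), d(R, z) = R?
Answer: -272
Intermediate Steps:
l = -4
Y(I) = 1 + I² - I (Y(I) = (I² - I) + 1 = 1 + I² - I)
f(Q) = 34 + 17*Q (f(Q) = ((1 + 4² - 1*4) + 4)*(Q + 2) = ((1 + 16 - 4) + 4)*(2 + Q) = (13 + 4)*(2 + Q) = 17*(2 + Q) = 34 + 17*Q)
f(2)*l = (34 + 17*2)*(-4) = (34 + 34)*(-4) = 68*(-4) = -272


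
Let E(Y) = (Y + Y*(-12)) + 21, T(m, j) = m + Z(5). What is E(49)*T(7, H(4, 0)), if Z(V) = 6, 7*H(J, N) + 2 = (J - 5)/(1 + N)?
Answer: -6734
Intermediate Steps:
H(J, N) = -2/7 + (-5 + J)/(7*(1 + N)) (H(J, N) = -2/7 + ((J - 5)/(1 + N))/7 = -2/7 + ((-5 + J)/(1 + N))/7 = -2/7 + (-5 + J)/(7*(1 + N)))
T(m, j) = 6 + m (T(m, j) = m + 6 = 6 + m)
E(Y) = 21 - 11*Y (E(Y) = (Y - 12*Y) + 21 = -11*Y + 21 = 21 - 11*Y)
E(49)*T(7, H(4, 0)) = (21 - 11*49)*(6 + 7) = (21 - 539)*13 = -518*13 = -6734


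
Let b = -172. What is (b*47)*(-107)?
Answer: 864988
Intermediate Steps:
(b*47)*(-107) = -172*47*(-107) = -8084*(-107) = 864988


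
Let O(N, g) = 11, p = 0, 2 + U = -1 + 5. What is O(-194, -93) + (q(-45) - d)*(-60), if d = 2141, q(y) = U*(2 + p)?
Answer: 128231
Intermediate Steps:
U = 2 (U = -2 + (-1 + 5) = -2 + 4 = 2)
q(y) = 4 (q(y) = 2*(2 + 0) = 2*2 = 4)
O(-194, -93) + (q(-45) - d)*(-60) = 11 + (4 - 1*2141)*(-60) = 11 + (4 - 2141)*(-60) = 11 - 2137*(-60) = 11 + 128220 = 128231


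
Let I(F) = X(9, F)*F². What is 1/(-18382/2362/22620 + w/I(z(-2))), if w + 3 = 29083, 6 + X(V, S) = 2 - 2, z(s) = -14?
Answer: -33564020/829978981 ≈ -0.040440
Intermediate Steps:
X(V, S) = -6 (X(V, S) = -6 + (2 - 2) = -6 + 0 = -6)
I(F) = -6*F²
w = 29080 (w = -3 + 29083 = 29080)
1/(-18382/2362/22620 + w/I(z(-2))) = 1/(-18382/2362/22620 + 29080/((-6*(-14)²))) = 1/(-18382*1/2362*(1/22620) + 29080/((-6*196))) = 1/(-9191/1181*1/22620 + 29080/(-1176)) = 1/(-707/2054940 + 29080*(-1/1176)) = 1/(-707/2054940 - 3635/147) = 1/(-829978981/33564020) = -33564020/829978981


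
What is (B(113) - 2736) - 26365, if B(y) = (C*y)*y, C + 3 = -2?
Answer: -92946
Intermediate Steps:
C = -5 (C = -3 - 2 = -5)
B(y) = -5*y² (B(y) = (-5*y)*y = -5*y²)
(B(113) - 2736) - 26365 = (-5*113² - 2736) - 26365 = (-5*12769 - 2736) - 26365 = (-63845 - 2736) - 26365 = -66581 - 26365 = -92946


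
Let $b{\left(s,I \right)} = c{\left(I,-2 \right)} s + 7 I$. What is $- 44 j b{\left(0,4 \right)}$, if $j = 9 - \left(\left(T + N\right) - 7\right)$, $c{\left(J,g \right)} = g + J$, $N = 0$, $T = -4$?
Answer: $-24640$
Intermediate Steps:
$c{\left(J,g \right)} = J + g$
$b{\left(s,I \right)} = 7 I + s \left(-2 + I\right)$ ($b{\left(s,I \right)} = \left(I - 2\right) s + 7 I = \left(-2 + I\right) s + 7 I = s \left(-2 + I\right) + 7 I = 7 I + s \left(-2 + I\right)$)
$j = 20$ ($j = 9 - \left(\left(-4 + 0\right) - 7\right) = 9 - \left(-4 - 7\right) = 9 - -11 = 9 + 11 = 20$)
$- 44 j b{\left(0,4 \right)} = \left(-44\right) 20 \left(7 \cdot 4 + 0 \left(-2 + 4\right)\right) = - 880 \left(28 + 0 \cdot 2\right) = - 880 \left(28 + 0\right) = \left(-880\right) 28 = -24640$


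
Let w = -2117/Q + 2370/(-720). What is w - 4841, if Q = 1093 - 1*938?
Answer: -18071573/3720 ≈ -4858.0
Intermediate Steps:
Q = 155 (Q = 1093 - 938 = 155)
w = -63053/3720 (w = -2117/155 + 2370/(-720) = -2117*1/155 + 2370*(-1/720) = -2117/155 - 79/24 = -63053/3720 ≈ -16.950)
w - 4841 = -63053/3720 - 4841 = -18071573/3720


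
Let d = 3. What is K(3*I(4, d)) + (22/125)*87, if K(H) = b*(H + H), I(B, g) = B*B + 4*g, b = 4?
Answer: 85914/125 ≈ 687.31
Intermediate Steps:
I(B, g) = B**2 + 4*g
K(H) = 8*H (K(H) = 4*(H + H) = 4*(2*H) = 8*H)
K(3*I(4, d)) + (22/125)*87 = 8*(3*(4**2 + 4*3)) + (22/125)*87 = 8*(3*(16 + 12)) + (22*(1/125))*87 = 8*(3*28) + (22/125)*87 = 8*84 + 1914/125 = 672 + 1914/125 = 85914/125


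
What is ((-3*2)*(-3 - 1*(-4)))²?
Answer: 36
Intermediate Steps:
((-3*2)*(-3 - 1*(-4)))² = (-6*(-3 + 4))² = (-6*1)² = (-6)² = 36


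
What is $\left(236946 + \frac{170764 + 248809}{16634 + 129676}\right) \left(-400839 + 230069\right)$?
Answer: $- \frac{592025245301141}{14631} \approx -4.0464 \cdot 10^{10}$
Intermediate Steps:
$\left(236946 + \frac{170764 + 248809}{16634 + 129676}\right) \left(-400839 + 230069\right) = \left(236946 + \frac{419573}{146310}\right) \left(-170770\right) = \frac{34667988833}{146310} \left(-170770\right) = - \frac{592025245301141}{14631}$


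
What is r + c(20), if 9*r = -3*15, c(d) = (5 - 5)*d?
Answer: -5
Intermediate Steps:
c(d) = 0 (c(d) = 0*d = 0)
r = -5 (r = (-3*15)/9 = (1/9)*(-45) = -5)
r + c(20) = -5 + 0 = -5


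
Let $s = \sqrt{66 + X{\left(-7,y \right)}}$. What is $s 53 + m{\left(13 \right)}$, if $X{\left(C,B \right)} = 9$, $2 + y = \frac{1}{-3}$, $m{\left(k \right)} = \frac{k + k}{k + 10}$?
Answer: $\frac{26}{23} + 265 \sqrt{3} \approx 460.12$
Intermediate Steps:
$m{\left(k \right)} = \frac{2 k}{10 + k}$
$y = - \frac{7}{3}$ ($y = -2 + \frac{1}{-3} = -2 - \frac{1}{3} = - \frac{7}{3} \approx -2.3333$)
$s = 5 \sqrt{3}$ ($s = \sqrt{66 + 9} = \sqrt{75} = 5 \sqrt{3} \approx 8.6602$)
$s 53 + m{\left(13 \right)} = 5 \sqrt{3} \cdot 53 + 2 \cdot 13 \frac{1}{10 + 13} = 265 \sqrt{3} + 2 \cdot 13 \cdot \frac{1}{23} = 265 \sqrt{3} + \frac{26}{23} = \frac{26}{23} + 265 \sqrt{3}$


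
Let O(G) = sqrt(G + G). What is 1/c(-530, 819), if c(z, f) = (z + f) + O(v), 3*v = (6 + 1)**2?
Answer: 867/250465 - 7*sqrt(6)/250465 ≈ 0.0033931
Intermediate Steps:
v = 49/3 (v = (6 + 1)**2/3 = (1/3)*7**2 = (1/3)*49 = 49/3 ≈ 16.333)
O(G) = sqrt(2)*sqrt(G) (O(G) = sqrt(2*G) = sqrt(2)*sqrt(G))
c(z, f) = f + z + 7*sqrt(6)/3 (c(z, f) = (z + f) + sqrt(2)*sqrt(49/3) = (f + z) + sqrt(2)*(7*sqrt(3)/3) = (f + z) + 7*sqrt(6)/3 = f + z + 7*sqrt(6)/3)
1/c(-530, 819) = 1/(819 - 530 + 7*sqrt(6)/3) = 1/(289 + 7*sqrt(6)/3)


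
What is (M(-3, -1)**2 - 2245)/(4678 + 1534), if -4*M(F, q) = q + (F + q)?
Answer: -35895/99392 ≈ -0.36115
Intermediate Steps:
M(F, q) = -q/2 - F/4 (M(F, q) = -(q + (F + q))/4 = -(F + 2*q)/4 = -q/2 - F/4)
(M(-3, -1)**2 - 2245)/(4678 + 1534) = ((-1/2*(-1) - 1/4*(-3))**2 - 2245)/(4678 + 1534) = ((1/2 + 3/4)**2 - 2245)/6212 = ((5/4)**2 - 2245)*(1/6212) = (25/16 - 2245)*(1/6212) = -35895/16*1/6212 = -35895/99392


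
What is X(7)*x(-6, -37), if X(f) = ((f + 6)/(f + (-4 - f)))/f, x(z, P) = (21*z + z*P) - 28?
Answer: -221/7 ≈ -31.571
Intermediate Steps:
x(z, P) = -28 + 21*z + P*z (x(z, P) = (21*z + P*z) - 28 = -28 + 21*z + P*z)
X(f) = (-3/2 - f/4)/f (X(f) = ((6 + f)/(-4))/f = ((6 + f)*(-¼))/f = (-3/2 - f/4)/f)
X(7)*x(-6, -37) = ((¼)*(-6 - 1*7)/7)*(-28 + 21*(-6) - 37*(-6)) = ((¼)*(⅐)*(-6 - 7))*(-28 - 126 + 222) = ((¼)*(⅐)*(-13))*68 = -13/28*68 = -221/7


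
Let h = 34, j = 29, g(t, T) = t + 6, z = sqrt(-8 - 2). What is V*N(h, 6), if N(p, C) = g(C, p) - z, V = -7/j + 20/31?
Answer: 4356/899 - 363*I*sqrt(10)/899 ≈ 4.8454 - 1.2769*I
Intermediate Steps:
z = I*sqrt(10) (z = sqrt(-10) = I*sqrt(10) ≈ 3.1623*I)
g(t, T) = 6 + t
V = 363/899 (V = -7/29 + 20/31 = 363/899 ≈ 0.40378)
N(p, C) = 6 + C - I*sqrt(10) (N(p, C) = (6 + C) - I*sqrt(10) = 6 + C - I*sqrt(10))
V*N(h, 6) = 363*(6 + 6 - I*sqrt(10))/899 = 363*(12 - I*sqrt(10))/899 = 4356/899 - 363*I*sqrt(10)/899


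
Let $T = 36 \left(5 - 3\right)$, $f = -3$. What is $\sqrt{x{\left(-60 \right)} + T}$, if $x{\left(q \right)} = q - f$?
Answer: $\sqrt{15} \approx 3.873$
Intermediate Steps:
$x{\left(q \right)} = 3 + q$ ($x{\left(q \right)} = q - -3 = q + 3 = 3 + q$)
$T = 72$ ($T = 36 \cdot 2 = 72$)
$\sqrt{x{\left(-60 \right)} + T} = \sqrt{\left(3 - 60\right) + 72} = \sqrt{-57 + 72} = \sqrt{15}$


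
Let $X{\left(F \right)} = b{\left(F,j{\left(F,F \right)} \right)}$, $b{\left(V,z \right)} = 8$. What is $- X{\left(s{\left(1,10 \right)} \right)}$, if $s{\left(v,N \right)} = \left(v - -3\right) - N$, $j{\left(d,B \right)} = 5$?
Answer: $-8$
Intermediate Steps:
$s{\left(v,N \right)} = 3 + v - N$ ($s{\left(v,N \right)} = \left(v + 3\right) - N = \left(3 + v\right) - N = 3 + v - N$)
$X{\left(F \right)} = 8$
$- X{\left(s{\left(1,10 \right)} \right)} = \left(-1\right) 8 = -8$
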